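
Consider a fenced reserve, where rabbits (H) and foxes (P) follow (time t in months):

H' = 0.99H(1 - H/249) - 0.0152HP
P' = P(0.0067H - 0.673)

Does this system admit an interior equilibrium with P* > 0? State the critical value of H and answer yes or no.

Threshold H = 100; K > 100, so yes, the predator persists.

The predator equation gives dP/dt > 0 only when H > 0.673/0.0067 = 100.
Without the predator, H → K = 249. Since 249 > 100, the predator can invade and persist.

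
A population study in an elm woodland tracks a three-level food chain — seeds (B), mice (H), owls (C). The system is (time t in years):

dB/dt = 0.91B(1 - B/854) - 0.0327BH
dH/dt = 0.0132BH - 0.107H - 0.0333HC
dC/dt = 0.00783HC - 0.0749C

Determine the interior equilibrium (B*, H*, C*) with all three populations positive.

B* ≈ 560, H* ≈ 9.57, C* ≈ 219

From dC/dt = 0: 0.00783H* = 0.0749, so H* = 9.57.
From dB/dt = 0: 0.91(1 - B*/854) = 0.0327·9.57, giving B* = 854·(1 - 0.344) = 560.
From dH/dt = 0: 0.0132·560 - 0.107 = 0.0333C*, so C* = 7.29/0.0333 = 219.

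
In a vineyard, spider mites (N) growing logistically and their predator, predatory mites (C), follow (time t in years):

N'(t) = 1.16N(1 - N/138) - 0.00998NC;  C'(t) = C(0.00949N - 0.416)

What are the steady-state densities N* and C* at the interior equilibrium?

From dC/dt = 0 with C > 0: 0.00949N* = 0.416, so N* = 43.8.
Substitute into dN/dt = 0: 1.16(1 - 43.8/138) = 0.00998C*.
The bracket is 0.682, giving C* = 0.792/0.00998 = 79.3.

N* ≈ 43.8, C* ≈ 79.3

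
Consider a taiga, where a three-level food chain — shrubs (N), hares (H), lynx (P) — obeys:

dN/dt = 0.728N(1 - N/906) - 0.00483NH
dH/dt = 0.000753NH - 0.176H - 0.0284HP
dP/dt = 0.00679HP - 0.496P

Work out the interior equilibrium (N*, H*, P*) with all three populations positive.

N* ≈ 467, H* ≈ 73, P* ≈ 6.18

From dP/dt = 0: 0.00679H* = 0.496, so H* = 73.
From dN/dt = 0: 0.728(1 - N*/906) = 0.00483·73, giving N* = 906·(1 - 0.485) = 467.
From dH/dt = 0: 0.000753·467 - 0.176 = 0.0284P*, so P* = 0.176/0.0284 = 6.18.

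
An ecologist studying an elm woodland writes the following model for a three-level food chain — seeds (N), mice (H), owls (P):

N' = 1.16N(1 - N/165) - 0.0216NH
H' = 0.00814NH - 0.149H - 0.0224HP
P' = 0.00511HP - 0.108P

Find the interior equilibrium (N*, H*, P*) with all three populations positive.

N* ≈ 100, H* ≈ 21.1, P* ≈ 29.7

From dP/dt = 0: 0.00511H* = 0.108, so H* = 21.1.
From dN/dt = 0: 1.16(1 - N*/165) = 0.0216·21.1, giving N* = 165·(1 - 0.394) = 100.
From dH/dt = 0: 0.00814·100 - 0.149 = 0.0224P*, so P* = 0.666/0.0224 = 29.7.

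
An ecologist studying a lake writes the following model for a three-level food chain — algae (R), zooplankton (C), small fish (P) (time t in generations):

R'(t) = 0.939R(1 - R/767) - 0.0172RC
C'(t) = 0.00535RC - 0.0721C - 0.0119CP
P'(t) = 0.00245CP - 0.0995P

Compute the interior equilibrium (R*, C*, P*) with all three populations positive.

R* ≈ 196, C* ≈ 40.6, P* ≈ 82.2

From dP/dt = 0: 0.00245C* = 0.0995, so C* = 40.6.
From dR/dt = 0: 0.939(1 - R*/767) = 0.0172·40.6, giving R* = 767·(1 - 0.744) = 196.
From dC/dt = 0: 0.00535·196 - 0.0721 = 0.0119P*, so P* = 0.979/0.0119 = 82.2.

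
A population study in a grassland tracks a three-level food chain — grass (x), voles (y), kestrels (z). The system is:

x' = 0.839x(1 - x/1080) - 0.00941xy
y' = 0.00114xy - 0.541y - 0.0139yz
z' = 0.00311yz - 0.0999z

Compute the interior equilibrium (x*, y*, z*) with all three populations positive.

x* ≈ 691, y* ≈ 32.1, z* ≈ 17.7

From dz/dt = 0: 0.00311y* = 0.0999, so y* = 32.1.
From dx/dt = 0: 0.839(1 - x*/1080) = 0.00941·32.1, giving x* = 1080·(1 - 0.36) = 691.
From dy/dt = 0: 0.00114·691 - 0.541 = 0.0139z*, so z* = 0.247/0.0139 = 17.7.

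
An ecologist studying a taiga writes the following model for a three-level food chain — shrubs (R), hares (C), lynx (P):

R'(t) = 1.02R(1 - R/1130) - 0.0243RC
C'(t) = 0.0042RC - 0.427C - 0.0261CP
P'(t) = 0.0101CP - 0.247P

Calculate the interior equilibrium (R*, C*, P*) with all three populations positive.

From dP/dt = 0: 0.0101C* = 0.247, so C* = 24.5.
From dR/dt = 0: 1.02(1 - R*/1130) = 0.0243·24.5, giving R* = 1130·(1 - 0.583) = 472.
From dC/dt = 0: 0.0042·472 - 0.427 = 0.0261P*, so P* = 1.55/0.0261 = 59.5.

R* ≈ 472, C* ≈ 24.5, P* ≈ 59.5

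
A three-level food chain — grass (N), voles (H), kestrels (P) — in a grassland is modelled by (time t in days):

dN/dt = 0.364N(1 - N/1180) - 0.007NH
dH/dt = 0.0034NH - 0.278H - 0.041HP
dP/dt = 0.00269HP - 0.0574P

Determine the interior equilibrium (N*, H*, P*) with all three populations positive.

N* ≈ 696, H* ≈ 21.3, P* ≈ 50.9

From dP/dt = 0: 0.00269H* = 0.0574, so H* = 21.3.
From dN/dt = 0: 0.364(1 - N*/1180) = 0.007·21.3, giving N* = 1180·(1 - 0.41) = 696.
From dH/dt = 0: 0.0034·696 - 0.278 = 0.041P*, so P* = 2.09/0.041 = 50.9.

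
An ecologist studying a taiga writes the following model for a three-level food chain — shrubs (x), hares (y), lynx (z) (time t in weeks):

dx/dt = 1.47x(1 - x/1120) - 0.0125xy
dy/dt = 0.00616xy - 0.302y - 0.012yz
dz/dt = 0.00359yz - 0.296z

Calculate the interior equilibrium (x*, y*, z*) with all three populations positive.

From dz/dt = 0: 0.00359y* = 0.296, so y* = 82.5.
From dx/dt = 0: 1.47(1 - x*/1120) = 0.0125·82.5, giving x* = 1120·(1 - 0.701) = 335.
From dy/dt = 0: 0.00616·335 - 0.302 = 0.012z*, so z* = 1.76/0.012 = 147.

x* ≈ 335, y* ≈ 82.5, z* ≈ 147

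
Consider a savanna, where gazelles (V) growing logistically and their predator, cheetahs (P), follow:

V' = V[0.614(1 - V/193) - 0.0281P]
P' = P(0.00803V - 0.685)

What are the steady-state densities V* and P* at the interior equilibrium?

From dP/dt = 0 with P > 0: 0.00803V* = 0.685, so V* = 85.3.
Substitute into dV/dt = 0: 0.614(1 - 85.3/193) = 0.0281P*.
The bracket is 0.558, giving P* = 0.343/0.0281 = 12.2.

V* ≈ 85.3, P* ≈ 12.2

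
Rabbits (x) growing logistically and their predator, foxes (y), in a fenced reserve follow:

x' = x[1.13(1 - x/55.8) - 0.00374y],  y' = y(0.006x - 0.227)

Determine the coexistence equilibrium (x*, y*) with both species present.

From dy/dt = 0 with y > 0: 0.006x* = 0.227, so x* = 37.8.
Substitute into dx/dt = 0: 1.13(1 - 37.8/55.8) = 0.00374y*.
The bracket is 0.322, giving y* = 0.364/0.00374 = 97.3.

x* ≈ 37.8, y* ≈ 97.3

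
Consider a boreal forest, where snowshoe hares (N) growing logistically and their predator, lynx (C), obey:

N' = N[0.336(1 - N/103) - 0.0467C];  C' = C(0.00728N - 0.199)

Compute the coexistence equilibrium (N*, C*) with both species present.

From dC/dt = 0 with C > 0: 0.00728N* = 0.199, so N* = 27.3.
Substitute into dN/dt = 0: 0.336(1 - 27.3/103) = 0.0467C*.
The bracket is 0.735, giving C* = 0.247/0.0467 = 5.29.

N* ≈ 27.3, C* ≈ 5.29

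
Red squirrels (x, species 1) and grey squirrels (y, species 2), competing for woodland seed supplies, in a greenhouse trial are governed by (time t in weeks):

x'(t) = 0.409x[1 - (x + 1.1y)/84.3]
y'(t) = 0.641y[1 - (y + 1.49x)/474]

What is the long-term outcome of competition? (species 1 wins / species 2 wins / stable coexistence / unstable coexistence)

Compare the nullcline intercepts: K1/α12 = 84.3/1.1 = 76.6 < K2 = 474; K2/α21 = 474/1.49 = 318 > K1 = 84.3.
Since the inequalities point opposite ways, species 2 can invade but species 1 cannot.

species 2 excludes species 1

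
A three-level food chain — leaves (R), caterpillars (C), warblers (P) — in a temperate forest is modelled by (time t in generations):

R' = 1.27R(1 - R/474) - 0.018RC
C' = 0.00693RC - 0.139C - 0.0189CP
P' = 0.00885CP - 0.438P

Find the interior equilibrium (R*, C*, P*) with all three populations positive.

From dP/dt = 0: 0.00885C* = 0.438, so C* = 49.5.
From dR/dt = 0: 1.27(1 - R*/474) = 0.018·49.5, giving R* = 474·(1 - 0.701) = 142.
From dC/dt = 0: 0.00693·142 - 0.139 = 0.0189P*, so P* = 0.842/0.0189 = 44.5.

R* ≈ 142, C* ≈ 49.5, P* ≈ 44.5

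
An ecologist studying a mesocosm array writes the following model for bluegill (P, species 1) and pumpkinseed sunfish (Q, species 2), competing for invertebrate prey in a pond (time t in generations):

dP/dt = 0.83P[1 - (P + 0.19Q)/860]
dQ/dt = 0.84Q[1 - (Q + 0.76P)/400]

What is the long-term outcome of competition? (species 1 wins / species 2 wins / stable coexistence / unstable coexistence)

species 1 excludes species 2

Compare the nullcline intercepts: K1/α12 = 860/0.19 = 4530 > K2 = 400; K2/α21 = 400/0.76 = 526 < K1 = 860.
Since the inequalities point opposite ways, species 1 can invade but species 2 cannot.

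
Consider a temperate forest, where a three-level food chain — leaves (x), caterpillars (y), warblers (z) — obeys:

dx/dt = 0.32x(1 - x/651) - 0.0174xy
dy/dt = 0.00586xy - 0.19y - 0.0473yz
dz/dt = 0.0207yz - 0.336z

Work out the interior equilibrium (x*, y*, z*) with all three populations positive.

From dz/dt = 0: 0.0207y* = 0.336, so y* = 16.2.
From dx/dt = 0: 0.32(1 - x*/651) = 0.0174·16.2, giving x* = 651·(1 - 0.883) = 76.4.
From dy/dt = 0: 0.00586·76.4 - 0.19 = 0.0473z*, so z* = 0.258/0.0473 = 5.45.

x* ≈ 76.4, y* ≈ 16.2, z* ≈ 5.45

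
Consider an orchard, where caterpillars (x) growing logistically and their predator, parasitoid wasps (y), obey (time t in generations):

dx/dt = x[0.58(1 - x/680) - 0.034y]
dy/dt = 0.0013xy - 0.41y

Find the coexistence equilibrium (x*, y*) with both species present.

x* ≈ 315, y* ≈ 9.15

From dy/dt = 0 with y > 0: 0.0013x* = 0.41, so x* = 315.
Substitute into dx/dt = 0: 0.58(1 - 315/680) = 0.034y*.
The bracket is 0.536, giving y* = 0.311/0.034 = 9.15.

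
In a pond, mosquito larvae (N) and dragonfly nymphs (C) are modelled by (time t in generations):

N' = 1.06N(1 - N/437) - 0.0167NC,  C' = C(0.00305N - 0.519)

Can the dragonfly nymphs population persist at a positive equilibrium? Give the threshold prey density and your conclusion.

Threshold N = 170; K > 170, so yes, the predator persists.

The predator equation gives dC/dt > 0 only when N > 0.519/0.00305 = 170.
Without the predator, N → K = 437. Since 437 > 170, the predator can invade and persist.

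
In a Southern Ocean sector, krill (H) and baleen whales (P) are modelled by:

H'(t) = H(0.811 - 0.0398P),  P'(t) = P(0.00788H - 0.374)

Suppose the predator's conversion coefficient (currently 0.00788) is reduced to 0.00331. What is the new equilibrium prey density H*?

At the interior fixed point, setting dP/dt = 0 with P > 0 fixes H* = (predator death rate)/(HP coefficient) — independent of the other coefficients.
With the change, H* = 0.374/0.00331 = 113; it rises from 47.5.

H* ≈ 113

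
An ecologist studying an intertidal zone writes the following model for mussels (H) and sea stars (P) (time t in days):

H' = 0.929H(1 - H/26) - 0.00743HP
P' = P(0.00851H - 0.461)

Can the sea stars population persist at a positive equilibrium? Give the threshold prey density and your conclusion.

Threshold H = 54.2; K < 54.2, so no, the predator goes extinct.

The predator equation gives dP/dt > 0 only when H > 0.461/0.00851 = 54.2.
Without the predator, H → K = 26. Since 26 < 54.2, the predator cannot invade.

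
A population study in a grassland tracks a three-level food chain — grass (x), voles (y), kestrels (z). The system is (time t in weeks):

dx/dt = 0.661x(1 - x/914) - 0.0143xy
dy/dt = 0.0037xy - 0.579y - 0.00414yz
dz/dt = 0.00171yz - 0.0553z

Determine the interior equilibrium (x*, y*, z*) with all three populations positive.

From dz/dt = 0: 0.00171y* = 0.0553, so y* = 32.3.
From dx/dt = 0: 0.661(1 - x*/914) = 0.0143·32.3, giving x* = 914·(1 - 0.7) = 275.
From dy/dt = 0: 0.0037·275 - 0.579 = 0.00414z*, so z* = 0.437/0.00414 = 106.

x* ≈ 275, y* ≈ 32.3, z* ≈ 106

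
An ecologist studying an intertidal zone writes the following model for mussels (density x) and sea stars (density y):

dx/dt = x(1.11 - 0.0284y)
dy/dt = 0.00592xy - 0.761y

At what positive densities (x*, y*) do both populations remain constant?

x* ≈ 129, y* ≈ 39.1

Set dy/dt = 0 with y > 0: 0.00592x - 0.761 = 0, so x* = 0.761/0.00592 = 129.
Set dx/dt = 0 with x > 0: 1.11 - 0.0284y = 0, so y* = 1.11/0.0284 = 39.1.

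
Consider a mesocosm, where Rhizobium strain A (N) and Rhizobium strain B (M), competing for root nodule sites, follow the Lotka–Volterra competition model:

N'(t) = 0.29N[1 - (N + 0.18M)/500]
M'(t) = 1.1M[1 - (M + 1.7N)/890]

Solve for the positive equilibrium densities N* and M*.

Setting both brackets to zero gives the nullclines N + 0.18M = 500 and 1.7N + M = 890.
Substituting M = 890 - 1.7N into the first: N(1 - 0.18·1.7) = 500 - 0.18·890.
So N* = 340/0.694 = 490, and then M* = 890 - 1.7·490 = 57.6.

N* ≈ 490, M* ≈ 57.6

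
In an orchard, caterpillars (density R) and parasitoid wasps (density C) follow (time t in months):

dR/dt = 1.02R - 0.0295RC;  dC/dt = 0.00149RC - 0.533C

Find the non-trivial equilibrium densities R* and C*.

R* ≈ 358, C* ≈ 34.6

Set dC/dt = 0 with C > 0: 0.00149R - 0.533 = 0, so R* = 0.533/0.00149 = 358.
Set dR/dt = 0 with R > 0: 1.02 - 0.0295C = 0, so C* = 1.02/0.0295 = 34.6.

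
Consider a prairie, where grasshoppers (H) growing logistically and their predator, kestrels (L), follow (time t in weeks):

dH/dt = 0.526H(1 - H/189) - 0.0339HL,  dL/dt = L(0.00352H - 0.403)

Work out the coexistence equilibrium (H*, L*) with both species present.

From dL/dt = 0 with L > 0: 0.00352H* = 0.403, so H* = 114.
Substitute into dH/dt = 0: 0.526(1 - 114/189) = 0.0339L*.
The bracket is 0.394, giving L* = 0.207/0.0339 = 6.12.

H* ≈ 114, L* ≈ 6.12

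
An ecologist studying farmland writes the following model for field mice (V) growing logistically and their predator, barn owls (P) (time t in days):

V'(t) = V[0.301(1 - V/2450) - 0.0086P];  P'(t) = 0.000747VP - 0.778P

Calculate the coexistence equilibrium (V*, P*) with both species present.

V* ≈ 1040, P* ≈ 20.1

From dP/dt = 0 with P > 0: 0.000747V* = 0.778, so V* = 1040.
Substitute into dV/dt = 0: 0.301(1 - 1040/2450) = 0.0086P*.
The bracket is 0.575, giving P* = 0.173/0.0086 = 20.1.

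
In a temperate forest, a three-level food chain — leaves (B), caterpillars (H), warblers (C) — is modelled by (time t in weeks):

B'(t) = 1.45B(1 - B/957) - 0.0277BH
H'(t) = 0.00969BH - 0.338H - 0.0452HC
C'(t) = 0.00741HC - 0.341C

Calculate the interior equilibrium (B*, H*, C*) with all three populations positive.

B* ≈ 116, H* ≈ 46, C* ≈ 17.3

From dC/dt = 0: 0.00741H* = 0.341, so H* = 46.
From dB/dt = 0: 1.45(1 - B*/957) = 0.0277·46, giving B* = 957·(1 - 0.879) = 116.
From dH/dt = 0: 0.00969·116 - 0.338 = 0.0452C*, so C* = 0.783/0.0452 = 17.3.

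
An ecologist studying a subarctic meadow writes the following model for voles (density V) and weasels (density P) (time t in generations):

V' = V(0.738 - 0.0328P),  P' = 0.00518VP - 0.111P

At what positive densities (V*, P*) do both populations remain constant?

Set dP/dt = 0 with P > 0: 0.00518V - 0.111 = 0, so V* = 0.111/0.00518 = 21.4.
Set dV/dt = 0 with V > 0: 0.738 - 0.0328P = 0, so P* = 0.738/0.0328 = 22.5.

V* ≈ 21.4, P* ≈ 22.5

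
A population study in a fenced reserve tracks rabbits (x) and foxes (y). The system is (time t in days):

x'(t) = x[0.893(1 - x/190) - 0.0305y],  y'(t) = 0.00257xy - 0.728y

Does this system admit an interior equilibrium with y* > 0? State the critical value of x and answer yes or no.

The predator equation gives dy/dt > 0 only when x > 0.728/0.00257 = 283.
Without the predator, x → K = 190. Since 190 < 283, the predator cannot invade.

Threshold x = 283; K < 283, so no, the predator goes extinct.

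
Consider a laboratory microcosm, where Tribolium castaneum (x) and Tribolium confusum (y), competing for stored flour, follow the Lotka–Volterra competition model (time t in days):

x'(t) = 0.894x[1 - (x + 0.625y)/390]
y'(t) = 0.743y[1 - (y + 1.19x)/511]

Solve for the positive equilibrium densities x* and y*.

x* ≈ 276, y* ≈ 183

Setting both brackets to zero gives the nullclines x + 0.625y = 390 and 1.19x + y = 511.
Substituting y = 511 - 1.19x into the first: x(1 - 0.625·1.19) = 390 - 0.625·511.
So x* = 70.6/0.256 = 276, and then y* = 511 - 1.19·276 = 183.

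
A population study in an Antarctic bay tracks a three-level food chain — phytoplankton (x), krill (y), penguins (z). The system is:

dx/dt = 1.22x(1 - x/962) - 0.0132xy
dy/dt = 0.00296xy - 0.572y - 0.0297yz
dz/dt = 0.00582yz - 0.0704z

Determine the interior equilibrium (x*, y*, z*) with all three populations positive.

From dz/dt = 0: 0.00582y* = 0.0704, so y* = 12.1.
From dx/dt = 0: 1.22(1 - x*/962) = 0.0132·12.1, giving x* = 962·(1 - 0.131) = 836.
From dy/dt = 0: 0.00296·836 - 0.572 = 0.0297z*, so z* = 1.9/0.0297 = 64.1.

x* ≈ 836, y* ≈ 12.1, z* ≈ 64.1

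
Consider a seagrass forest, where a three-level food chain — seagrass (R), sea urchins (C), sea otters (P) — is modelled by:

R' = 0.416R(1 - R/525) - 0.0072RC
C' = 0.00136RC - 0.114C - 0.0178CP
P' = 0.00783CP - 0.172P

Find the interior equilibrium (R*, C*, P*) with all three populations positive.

From dP/dt = 0: 0.00783C* = 0.172, so C* = 22.
From dR/dt = 0: 0.416(1 - R*/525) = 0.0072·22, giving R* = 525·(1 - 0.38) = 325.
From dC/dt = 0: 0.00136·325 - 0.114 = 0.0178P*, so P* = 0.329/0.0178 = 18.5.

R* ≈ 325, C* ≈ 22, P* ≈ 18.5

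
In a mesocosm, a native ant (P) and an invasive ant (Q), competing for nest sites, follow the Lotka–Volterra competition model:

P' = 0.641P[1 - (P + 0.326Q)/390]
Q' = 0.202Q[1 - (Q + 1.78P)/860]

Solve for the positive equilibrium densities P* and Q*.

P* ≈ 261, Q* ≈ 395

Setting both brackets to zero gives the nullclines P + 0.326Q = 390 and 1.78P + Q = 860.
Substituting Q = 860 - 1.78P into the first: P(1 - 0.326·1.78) = 390 - 0.326·860.
So P* = 110/0.42 = 261, and then Q* = 860 - 1.78·261 = 395.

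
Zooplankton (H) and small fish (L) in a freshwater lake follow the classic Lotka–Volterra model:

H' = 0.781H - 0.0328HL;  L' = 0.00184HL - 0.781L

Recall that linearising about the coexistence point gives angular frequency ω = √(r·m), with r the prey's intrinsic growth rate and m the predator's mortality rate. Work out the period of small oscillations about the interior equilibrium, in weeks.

T ≈ 8.05 weeks

Here r = 0.781 and m = 0.781, so r·m = 0.61.
ω = √0.61 = 0.781 per week, hence T = 2π/ω ≈ 8.05 weeks.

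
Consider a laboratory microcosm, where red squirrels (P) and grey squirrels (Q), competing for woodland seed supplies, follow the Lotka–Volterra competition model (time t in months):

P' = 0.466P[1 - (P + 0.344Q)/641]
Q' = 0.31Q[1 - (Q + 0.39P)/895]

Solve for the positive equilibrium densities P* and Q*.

P* ≈ 385, Q* ≈ 745

Setting both brackets to zero gives the nullclines P + 0.344Q = 641 and 0.39P + Q = 895.
Substituting Q = 895 - 0.39P into the first: P(1 - 0.344·0.39) = 641 - 0.344·895.
So P* = 333/0.866 = 385, and then Q* = 895 - 0.39·385 = 745.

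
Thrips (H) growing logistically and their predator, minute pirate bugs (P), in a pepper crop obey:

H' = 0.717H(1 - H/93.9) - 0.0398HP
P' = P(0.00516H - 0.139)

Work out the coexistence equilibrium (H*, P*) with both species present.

H* ≈ 26.9, P* ≈ 12.8

From dP/dt = 0 with P > 0: 0.00516H* = 0.139, so H* = 26.9.
Substitute into dH/dt = 0: 0.717(1 - 26.9/93.9) = 0.0398P*.
The bracket is 0.713, giving P* = 0.511/0.0398 = 12.8.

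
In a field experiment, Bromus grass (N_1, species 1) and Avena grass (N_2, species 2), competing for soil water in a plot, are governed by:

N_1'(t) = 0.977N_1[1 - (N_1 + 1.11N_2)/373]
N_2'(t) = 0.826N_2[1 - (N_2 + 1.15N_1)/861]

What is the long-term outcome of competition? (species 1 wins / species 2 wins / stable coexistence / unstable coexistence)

species 2 excludes species 1

Compare the nullcline intercepts: K1/α12 = 373/1.11 = 336 < K2 = 861; K2/α21 = 861/1.15 = 749 > K1 = 373.
Since the inequalities point opposite ways, species 2 can invade but species 1 cannot.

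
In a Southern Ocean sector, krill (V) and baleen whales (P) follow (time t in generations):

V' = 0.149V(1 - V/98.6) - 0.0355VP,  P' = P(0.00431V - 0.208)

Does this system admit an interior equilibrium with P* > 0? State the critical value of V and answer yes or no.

The predator equation gives dP/dt > 0 only when V > 0.208/0.00431 = 48.3.
Without the predator, V → K = 98.6. Since 98.6 > 48.3, the predator can invade and persist.

Threshold V = 48.3; K > 48.3, so yes, the predator persists.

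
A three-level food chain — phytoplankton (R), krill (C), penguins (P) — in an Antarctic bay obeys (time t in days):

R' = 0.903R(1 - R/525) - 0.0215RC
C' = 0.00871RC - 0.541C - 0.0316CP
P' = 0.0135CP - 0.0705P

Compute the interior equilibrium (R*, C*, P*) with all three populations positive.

From dP/dt = 0: 0.0135C* = 0.0705, so C* = 5.22.
From dR/dt = 0: 0.903(1 - R*/525) = 0.0215·5.22, giving R* = 525·(1 - 0.124) = 460.
From dC/dt = 0: 0.00871·460 - 0.541 = 0.0316P*, so P* = 3.46/0.0316 = 110.

R* ≈ 460, C* ≈ 5.22, P* ≈ 110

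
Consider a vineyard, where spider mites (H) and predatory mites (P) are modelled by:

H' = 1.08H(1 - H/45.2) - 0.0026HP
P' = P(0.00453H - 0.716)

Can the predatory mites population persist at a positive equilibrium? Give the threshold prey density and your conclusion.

The predator equation gives dP/dt > 0 only when H > 0.716/0.00453 = 158.
Without the predator, H → K = 45.2. Since 45.2 < 158, the predator cannot invade.

Threshold H = 158; K < 158, so no, the predator goes extinct.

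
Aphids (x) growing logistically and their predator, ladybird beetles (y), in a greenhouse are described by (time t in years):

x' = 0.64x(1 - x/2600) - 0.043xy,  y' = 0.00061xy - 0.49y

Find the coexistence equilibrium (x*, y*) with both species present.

From dy/dt = 0 with y > 0: 0.00061x* = 0.49, so x* = 803.
Substitute into dx/dt = 0: 0.64(1 - 803/2600) = 0.043y*.
The bracket is 0.691, giving y* = 0.442/0.043 = 10.3.

x* ≈ 803, y* ≈ 10.3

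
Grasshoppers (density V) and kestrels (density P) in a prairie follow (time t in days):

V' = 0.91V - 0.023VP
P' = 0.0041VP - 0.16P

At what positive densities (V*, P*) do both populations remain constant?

Set dP/dt = 0 with P > 0: 0.0041V - 0.16 = 0, so V* = 0.16/0.0041 = 39.
Set dV/dt = 0 with V > 0: 0.91 - 0.023P = 0, so P* = 0.91/0.023 = 39.6.

V* ≈ 39, P* ≈ 39.6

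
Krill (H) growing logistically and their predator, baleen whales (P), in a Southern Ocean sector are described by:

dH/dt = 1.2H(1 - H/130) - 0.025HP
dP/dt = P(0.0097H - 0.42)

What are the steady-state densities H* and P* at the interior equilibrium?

H* ≈ 43.3, P* ≈ 32

From dP/dt = 0 with P > 0: 0.0097H* = 0.42, so H* = 43.3.
Substitute into dH/dt = 0: 1.2(1 - 43.3/130) = 0.025P*.
The bracket is 0.667, giving P* = 0.8/0.025 = 32.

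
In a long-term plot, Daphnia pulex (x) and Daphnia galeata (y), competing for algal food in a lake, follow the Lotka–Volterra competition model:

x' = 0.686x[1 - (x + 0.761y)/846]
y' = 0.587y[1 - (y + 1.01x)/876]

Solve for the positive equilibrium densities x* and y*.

x* ≈ 775, y* ≈ 93.1

Setting both brackets to zero gives the nullclines x + 0.761y = 846 and 1.01x + y = 876.
Substituting y = 876 - 1.01x into the first: x(1 - 0.761·1.01) = 846 - 0.761·876.
So x* = 179/0.231 = 775, and then y* = 876 - 1.01·775 = 93.1.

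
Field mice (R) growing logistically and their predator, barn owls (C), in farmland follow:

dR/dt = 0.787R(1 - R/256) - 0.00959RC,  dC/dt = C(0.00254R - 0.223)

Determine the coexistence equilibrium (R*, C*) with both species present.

From dC/dt = 0 with C > 0: 0.00254R* = 0.223, so R* = 87.8.
Substitute into dR/dt = 0: 0.787(1 - 87.8/256) = 0.00959C*.
The bracket is 0.657, giving C* = 0.517/0.00959 = 53.9.

R* ≈ 87.8, C* ≈ 53.9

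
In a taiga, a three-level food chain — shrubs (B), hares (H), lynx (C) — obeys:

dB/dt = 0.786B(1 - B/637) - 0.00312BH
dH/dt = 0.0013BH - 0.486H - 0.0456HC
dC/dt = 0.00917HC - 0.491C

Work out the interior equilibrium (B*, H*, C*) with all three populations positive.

B* ≈ 502, H* ≈ 53.5, C* ≈ 3.64

From dC/dt = 0: 0.00917H* = 0.491, so H* = 53.5.
From dB/dt = 0: 0.786(1 - B*/637) = 0.00312·53.5, giving B* = 637·(1 - 0.213) = 502.
From dH/dt = 0: 0.0013·502 - 0.486 = 0.0456C*, so C* = 0.166/0.0456 = 3.64.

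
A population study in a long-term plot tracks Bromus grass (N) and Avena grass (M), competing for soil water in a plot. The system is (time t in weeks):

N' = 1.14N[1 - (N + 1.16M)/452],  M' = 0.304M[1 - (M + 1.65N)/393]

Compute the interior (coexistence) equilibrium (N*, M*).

Setting both brackets to zero gives the nullclines N + 1.16M = 452 and 1.65N + M = 393.
Substituting M = 393 - 1.65N into the first: N(1 - 1.16·1.65) = 452 - 1.16·393.
So N* = -3.88/-0.914 = 4.25, and then M* = 393 - 1.65·4.25 = 386.

N* ≈ 4.25, M* ≈ 386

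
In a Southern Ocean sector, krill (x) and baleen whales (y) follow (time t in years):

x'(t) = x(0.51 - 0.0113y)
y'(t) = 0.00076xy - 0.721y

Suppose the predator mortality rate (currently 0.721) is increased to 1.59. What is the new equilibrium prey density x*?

At the interior fixed point, setting dy/dt = 0 with y > 0 fixes x* = (predator death rate)/(xy coefficient) — independent of the other coefficients.
With the change, x* = 1.59/0.00076 = 2090; it rises from 949.

x* ≈ 2090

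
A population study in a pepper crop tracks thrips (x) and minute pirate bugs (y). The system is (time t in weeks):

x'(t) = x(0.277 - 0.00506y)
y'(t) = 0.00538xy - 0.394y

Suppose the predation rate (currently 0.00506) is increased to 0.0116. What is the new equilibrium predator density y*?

At the interior fixed point, setting dx/dt = 0 with x > 0 fixes y* = (prey growth rate)/(xy coefficient) — independent of the other coefficients.
With the change, y* = 0.277/0.0116 = 23.9; it falls from 54.7.

y* ≈ 23.9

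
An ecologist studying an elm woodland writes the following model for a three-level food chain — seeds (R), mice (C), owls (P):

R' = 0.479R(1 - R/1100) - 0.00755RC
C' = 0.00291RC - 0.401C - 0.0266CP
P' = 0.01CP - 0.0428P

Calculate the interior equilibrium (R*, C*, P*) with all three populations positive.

From dP/dt = 0: 0.01C* = 0.0428, so C* = 4.28.
From dR/dt = 0: 0.479(1 - R*/1100) = 0.00755·4.28, giving R* = 1100·(1 - 0.0675) = 1030.
From dC/dt = 0: 0.00291·1030 - 0.401 = 0.0266P*, so P* = 2.58/0.0266 = 97.1.

R* ≈ 1030, C* ≈ 4.28, P* ≈ 97.1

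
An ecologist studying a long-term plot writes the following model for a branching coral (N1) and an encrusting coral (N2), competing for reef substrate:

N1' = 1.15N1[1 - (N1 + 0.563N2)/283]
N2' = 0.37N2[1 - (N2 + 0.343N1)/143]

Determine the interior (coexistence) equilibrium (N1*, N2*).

Setting both brackets to zero gives the nullclines N1 + 0.563N2 = 283 and 0.343N1 + N2 = 143.
Substituting N2 = 143 - 0.343N1 into the first: N1(1 - 0.563·0.343) = 283 - 0.563·143.
So N1* = 202/0.807 = 251, and then N2* = 143 - 0.343·251 = 56.9.

N1* ≈ 251, N2* ≈ 56.9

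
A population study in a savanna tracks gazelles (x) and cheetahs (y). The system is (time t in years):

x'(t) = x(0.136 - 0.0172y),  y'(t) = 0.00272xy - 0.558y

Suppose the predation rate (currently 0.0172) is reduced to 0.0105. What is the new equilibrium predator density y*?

At the interior fixed point, setting dx/dt = 0 with x > 0 fixes y* = (prey growth rate)/(xy coefficient) — independent of the other coefficients.
With the change, y* = 0.136/0.0105 = 13; it rises from 7.91.

y* ≈ 13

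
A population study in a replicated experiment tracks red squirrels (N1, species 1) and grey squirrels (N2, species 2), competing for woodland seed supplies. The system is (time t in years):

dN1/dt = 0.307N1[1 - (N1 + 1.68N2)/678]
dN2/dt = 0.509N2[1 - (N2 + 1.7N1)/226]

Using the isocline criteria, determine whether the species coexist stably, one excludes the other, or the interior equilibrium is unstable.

species 1 excludes species 2

Compare the nullcline intercepts: K1/α12 = 678/1.68 = 404 > K2 = 226; K2/α21 = 226/1.7 = 133 < K1 = 678.
Since the inequalities point opposite ways, species 1 can invade but species 2 cannot.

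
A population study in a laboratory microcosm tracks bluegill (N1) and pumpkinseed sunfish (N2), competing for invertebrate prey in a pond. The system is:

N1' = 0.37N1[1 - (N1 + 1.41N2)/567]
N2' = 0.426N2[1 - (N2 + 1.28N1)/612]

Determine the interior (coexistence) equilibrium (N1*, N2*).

Setting both brackets to zero gives the nullclines N1 + 1.41N2 = 567 and 1.28N1 + N2 = 612.
Substituting N2 = 612 - 1.28N1 into the first: N1(1 - 1.41·1.28) = 567 - 1.41·612.
So N1* = -296/-0.805 = 368, and then N2* = 612 - 1.28·368 = 141.

N1* ≈ 368, N2* ≈ 141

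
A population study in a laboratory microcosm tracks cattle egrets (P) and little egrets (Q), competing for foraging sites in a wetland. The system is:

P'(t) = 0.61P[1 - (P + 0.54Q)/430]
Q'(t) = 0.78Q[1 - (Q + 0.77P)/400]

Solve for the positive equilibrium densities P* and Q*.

P* ≈ 366, Q* ≈ 118

Setting both brackets to zero gives the nullclines P + 0.54Q = 430 and 0.77P + Q = 400.
Substituting Q = 400 - 0.77P into the first: P(1 - 0.54·0.77) = 430 - 0.54·400.
So P* = 214/0.584 = 366, and then Q* = 400 - 0.77·366 = 118.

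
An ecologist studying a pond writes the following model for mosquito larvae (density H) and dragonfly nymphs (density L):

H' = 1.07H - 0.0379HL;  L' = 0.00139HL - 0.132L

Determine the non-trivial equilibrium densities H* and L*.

Set dL/dt = 0 with L > 0: 0.00139H - 0.132 = 0, so H* = 0.132/0.00139 = 95.
Set dH/dt = 0 with H > 0: 1.07 - 0.0379L = 0, so L* = 1.07/0.0379 = 28.2.

H* ≈ 95, L* ≈ 28.2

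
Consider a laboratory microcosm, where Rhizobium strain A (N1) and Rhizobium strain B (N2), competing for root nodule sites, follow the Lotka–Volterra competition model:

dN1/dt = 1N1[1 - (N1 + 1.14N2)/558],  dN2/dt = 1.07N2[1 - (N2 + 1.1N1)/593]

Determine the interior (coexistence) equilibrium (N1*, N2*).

Setting both brackets to zero gives the nullclines N1 + 1.14N2 = 558 and 1.1N1 + N2 = 593.
Substituting N2 = 593 - 1.1N1 into the first: N1(1 - 1.14·1.1) = 558 - 1.14·593.
So N1* = -118/-0.254 = 465, and then N2* = 593 - 1.1·465 = 81.9.

N1* ≈ 465, N2* ≈ 81.9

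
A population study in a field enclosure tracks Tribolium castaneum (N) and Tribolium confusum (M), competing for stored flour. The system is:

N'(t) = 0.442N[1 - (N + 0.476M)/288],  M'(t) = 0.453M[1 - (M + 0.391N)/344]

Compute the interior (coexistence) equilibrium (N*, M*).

Setting both brackets to zero gives the nullclines N + 0.476M = 288 and 0.391N + M = 344.
Substituting M = 344 - 0.391N into the first: N(1 - 0.476·0.391) = 288 - 0.476·344.
So N* = 124/0.814 = 153, and then M* = 344 - 0.391·153 = 284.

N* ≈ 153, M* ≈ 284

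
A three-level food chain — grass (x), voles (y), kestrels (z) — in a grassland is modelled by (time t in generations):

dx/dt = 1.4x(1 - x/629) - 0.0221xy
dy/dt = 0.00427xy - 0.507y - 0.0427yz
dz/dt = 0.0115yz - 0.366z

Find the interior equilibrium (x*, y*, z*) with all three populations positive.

From dz/dt = 0: 0.0115y* = 0.366, so y* = 31.8.
From dx/dt = 0: 1.4(1 - x*/629) = 0.0221·31.8, giving x* = 629·(1 - 0.502) = 313.
From dy/dt = 0: 0.00427·313 - 0.507 = 0.0427z*, so z* = 0.829/0.0427 = 19.4.

x* ≈ 313, y* ≈ 31.8, z* ≈ 19.4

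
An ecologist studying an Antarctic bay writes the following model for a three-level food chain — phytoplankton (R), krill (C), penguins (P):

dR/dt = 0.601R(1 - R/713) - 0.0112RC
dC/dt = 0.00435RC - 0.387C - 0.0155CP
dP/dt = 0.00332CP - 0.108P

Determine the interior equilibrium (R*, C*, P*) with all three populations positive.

From dP/dt = 0: 0.00332C* = 0.108, so C* = 32.5.
From dR/dt = 0: 0.601(1 - R*/713) = 0.0112·32.5, giving R* = 713·(1 - 0.606) = 281.
From dC/dt = 0: 0.00435·281 - 0.387 = 0.0155P*, so P* = 0.834/0.0155 = 53.8.

R* ≈ 281, C* ≈ 32.5, P* ≈ 53.8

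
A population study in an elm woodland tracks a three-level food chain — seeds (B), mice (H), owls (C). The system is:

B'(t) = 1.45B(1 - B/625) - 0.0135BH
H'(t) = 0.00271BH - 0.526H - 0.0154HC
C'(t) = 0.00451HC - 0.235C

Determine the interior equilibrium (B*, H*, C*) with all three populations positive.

From dC/dt = 0: 0.00451H* = 0.235, so H* = 52.1.
From dB/dt = 0: 1.45(1 - B*/625) = 0.0135·52.1, giving B* = 625·(1 - 0.485) = 322.
From dH/dt = 0: 0.00271·322 - 0.526 = 0.0154C*, so C* = 0.346/0.0154 = 22.5.

B* ≈ 322, H* ≈ 52.1, C* ≈ 22.5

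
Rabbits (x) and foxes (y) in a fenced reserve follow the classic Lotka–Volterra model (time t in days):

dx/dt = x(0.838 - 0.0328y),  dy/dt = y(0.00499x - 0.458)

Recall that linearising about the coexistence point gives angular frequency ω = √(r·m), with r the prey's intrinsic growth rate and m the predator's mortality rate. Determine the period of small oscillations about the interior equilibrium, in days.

T ≈ 10.1 days

Here r = 0.838 and m = 0.458, so r·m = 0.384.
ω = √0.384 = 0.62 per day, hence T = 2π/ω ≈ 10.1 days.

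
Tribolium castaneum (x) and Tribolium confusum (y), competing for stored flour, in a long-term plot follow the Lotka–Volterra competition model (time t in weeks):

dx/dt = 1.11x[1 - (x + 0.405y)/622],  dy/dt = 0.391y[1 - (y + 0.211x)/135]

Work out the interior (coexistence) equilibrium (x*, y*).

Setting both brackets to zero gives the nullclines x + 0.405y = 622 and 0.211x + y = 135.
Substituting y = 135 - 0.211x into the first: x(1 - 0.405·0.211) = 622 - 0.405·135.
So x* = 567/0.915 = 620, and then y* = 135 - 0.211·620 = 4.11.

x* ≈ 620, y* ≈ 4.11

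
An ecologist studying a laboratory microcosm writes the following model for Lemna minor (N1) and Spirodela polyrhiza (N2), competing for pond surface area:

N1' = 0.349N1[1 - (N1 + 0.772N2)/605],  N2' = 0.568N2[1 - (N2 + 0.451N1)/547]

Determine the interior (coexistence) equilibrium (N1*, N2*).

N1* ≈ 280, N2* ≈ 421

Setting both brackets to zero gives the nullclines N1 + 0.772N2 = 605 and 0.451N1 + N2 = 547.
Substituting N2 = 547 - 0.451N1 into the first: N1(1 - 0.772·0.451) = 605 - 0.772·547.
So N1* = 183/0.652 = 280, and then N2* = 547 - 0.451·280 = 421.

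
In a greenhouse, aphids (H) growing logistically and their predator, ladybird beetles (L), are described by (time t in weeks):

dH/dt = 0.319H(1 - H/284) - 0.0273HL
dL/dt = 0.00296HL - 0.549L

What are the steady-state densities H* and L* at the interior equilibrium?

From dL/dt = 0 with L > 0: 0.00296H* = 0.549, so H* = 185.
Substitute into dH/dt = 0: 0.319(1 - 185/284) = 0.0273L*.
The bracket is 0.347, giving L* = 0.111/0.0273 = 4.05.

H* ≈ 185, L* ≈ 4.05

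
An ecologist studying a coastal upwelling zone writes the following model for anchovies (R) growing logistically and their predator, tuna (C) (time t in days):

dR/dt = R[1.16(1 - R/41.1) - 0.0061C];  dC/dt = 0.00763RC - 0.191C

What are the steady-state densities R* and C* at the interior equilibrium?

From dC/dt = 0 with C > 0: 0.00763R* = 0.191, so R* = 25.
Substitute into dR/dt = 0: 1.16(1 - 25/41.1) = 0.0061C*.
The bracket is 0.391, giving C* = 0.453/0.0061 = 74.3.

R* ≈ 25, C* ≈ 74.3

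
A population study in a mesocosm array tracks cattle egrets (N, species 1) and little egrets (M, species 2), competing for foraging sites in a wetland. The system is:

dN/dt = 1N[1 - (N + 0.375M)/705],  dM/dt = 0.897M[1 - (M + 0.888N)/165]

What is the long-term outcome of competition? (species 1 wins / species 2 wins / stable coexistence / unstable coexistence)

species 1 excludes species 2

Compare the nullcline intercepts: K1/α12 = 705/0.375 = 1880 > K2 = 165; K2/α21 = 165/0.888 = 186 < K1 = 705.
Since the inequalities point opposite ways, species 1 can invade but species 2 cannot.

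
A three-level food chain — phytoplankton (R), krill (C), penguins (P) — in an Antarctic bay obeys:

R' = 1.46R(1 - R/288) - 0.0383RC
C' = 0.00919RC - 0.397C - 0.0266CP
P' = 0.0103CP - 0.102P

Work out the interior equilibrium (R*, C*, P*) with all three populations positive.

R* ≈ 213, C* ≈ 9.9, P* ≈ 58.7

From dP/dt = 0: 0.0103C* = 0.102, so C* = 9.9.
From dR/dt = 0: 1.46(1 - R*/288) = 0.0383·9.9, giving R* = 288·(1 - 0.26) = 213.
From dC/dt = 0: 0.00919·213 - 0.397 = 0.0266P*, so P* = 1.56/0.0266 = 58.7.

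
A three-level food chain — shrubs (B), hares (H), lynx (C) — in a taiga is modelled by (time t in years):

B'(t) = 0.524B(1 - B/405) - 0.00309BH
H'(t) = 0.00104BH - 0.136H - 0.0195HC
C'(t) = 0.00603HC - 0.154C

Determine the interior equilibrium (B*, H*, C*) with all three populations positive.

B* ≈ 344, H* ≈ 25.5, C* ≈ 11.4

From dC/dt = 0: 0.00603H* = 0.154, so H* = 25.5.
From dB/dt = 0: 0.524(1 - B*/405) = 0.00309·25.5, giving B* = 405·(1 - 0.151) = 344.
From dH/dt = 0: 0.00104·344 - 0.136 = 0.0195C*, so C* = 0.222/0.0195 = 11.4.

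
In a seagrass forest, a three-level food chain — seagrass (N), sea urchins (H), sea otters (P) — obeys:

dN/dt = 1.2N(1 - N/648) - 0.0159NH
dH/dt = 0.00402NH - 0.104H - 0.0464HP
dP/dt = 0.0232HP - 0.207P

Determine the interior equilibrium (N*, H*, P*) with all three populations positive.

From dP/dt = 0: 0.0232H* = 0.207, so H* = 8.92.
From dN/dt = 0: 1.2(1 - N*/648) = 0.0159·8.92, giving N* = 648·(1 - 0.118) = 571.
From dH/dt = 0: 0.00402·571 - 0.104 = 0.0464P*, so P* = 2.19/0.0464 = 47.3.

N* ≈ 571, H* ≈ 8.92, P* ≈ 47.3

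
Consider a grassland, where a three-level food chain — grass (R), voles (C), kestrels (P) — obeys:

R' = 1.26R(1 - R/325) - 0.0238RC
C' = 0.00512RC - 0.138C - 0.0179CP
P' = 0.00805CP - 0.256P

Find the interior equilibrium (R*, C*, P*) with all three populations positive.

From dP/dt = 0: 0.00805C* = 0.256, so C* = 31.8.
From dR/dt = 0: 1.26(1 - R*/325) = 0.0238·31.8, giving R* = 325·(1 - 0.601) = 130.
From dC/dt = 0: 0.00512·130 - 0.138 = 0.0179P*, so P* = 0.526/0.0179 = 29.4.

R* ≈ 130, C* ≈ 31.8, P* ≈ 29.4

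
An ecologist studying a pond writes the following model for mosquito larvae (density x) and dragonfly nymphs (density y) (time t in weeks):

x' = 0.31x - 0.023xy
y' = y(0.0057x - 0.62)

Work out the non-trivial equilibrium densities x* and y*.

Set dy/dt = 0 with y > 0: 0.0057x - 0.62 = 0, so x* = 0.62/0.0057 = 109.
Set dx/dt = 0 with x > 0: 0.31 - 0.023y = 0, so y* = 0.31/0.023 = 13.5.

x* ≈ 109, y* ≈ 13.5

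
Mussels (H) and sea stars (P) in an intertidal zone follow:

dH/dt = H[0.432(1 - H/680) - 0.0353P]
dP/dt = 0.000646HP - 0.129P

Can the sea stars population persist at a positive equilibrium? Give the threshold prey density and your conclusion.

Threshold H = 200; K > 200, so yes, the predator persists.

The predator equation gives dP/dt > 0 only when H > 0.129/0.000646 = 200.
Without the predator, H → K = 680. Since 680 > 200, the predator can invade and persist.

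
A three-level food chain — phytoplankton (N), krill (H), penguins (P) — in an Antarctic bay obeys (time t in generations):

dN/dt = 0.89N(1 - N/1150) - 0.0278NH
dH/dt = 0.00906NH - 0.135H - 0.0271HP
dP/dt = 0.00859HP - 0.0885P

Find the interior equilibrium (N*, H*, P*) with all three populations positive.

From dP/dt = 0: 0.00859H* = 0.0885, so H* = 10.3.
From dN/dt = 0: 0.89(1 - N*/1150) = 0.0278·10.3, giving N* = 1150·(1 - 0.322) = 780.
From dH/dt = 0: 0.00906·780 - 0.135 = 0.0271P*, so P* = 6.93/0.0271 = 256.

N* ≈ 780, H* ≈ 10.3, P* ≈ 256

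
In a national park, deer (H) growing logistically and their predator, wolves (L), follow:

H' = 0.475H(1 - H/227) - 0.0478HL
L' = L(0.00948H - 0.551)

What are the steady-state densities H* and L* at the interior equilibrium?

H* ≈ 58.1, L* ≈ 7.39

From dL/dt = 0 with L > 0: 0.00948H* = 0.551, so H* = 58.1.
Substitute into dH/dt = 0: 0.475(1 - 58.1/227) = 0.0478L*.
The bracket is 0.744, giving L* = 0.353/0.0478 = 7.39.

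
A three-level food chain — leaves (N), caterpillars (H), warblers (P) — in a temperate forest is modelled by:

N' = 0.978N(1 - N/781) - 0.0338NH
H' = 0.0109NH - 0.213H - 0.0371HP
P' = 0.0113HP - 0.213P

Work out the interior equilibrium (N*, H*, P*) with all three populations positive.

N* ≈ 272, H* ≈ 18.8, P* ≈ 74.2

From dP/dt = 0: 0.0113H* = 0.213, so H* = 18.8.
From dN/dt = 0: 0.978(1 - N*/781) = 0.0338·18.8, giving N* = 781·(1 - 0.651) = 272.
From dH/dt = 0: 0.0109·272 - 0.213 = 0.0371P*, so P* = 2.75/0.0371 = 74.2.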